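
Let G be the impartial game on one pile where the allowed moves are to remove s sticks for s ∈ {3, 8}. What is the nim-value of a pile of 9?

Grundy values for subtraction set {3, 8}:
k:     0  1  2  3  4  5  6  7  8  9
g(k):  0  0  0  1  1  1  0  0  2  1
So g(9) = 1.

1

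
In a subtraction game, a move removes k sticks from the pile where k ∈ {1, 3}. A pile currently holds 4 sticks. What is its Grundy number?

0

Build the Grundy sequence with g(k) = mex{g(k−s) : s ∈ {1, 3}, s ≤ k}:
g(0) = mex{} = 0
g(1) = mex{0} = 1
g(2) = mex{1} = 0
g(3) = mex{0} = 1
g(4) = mex{1} = 0
So g(4) = 0.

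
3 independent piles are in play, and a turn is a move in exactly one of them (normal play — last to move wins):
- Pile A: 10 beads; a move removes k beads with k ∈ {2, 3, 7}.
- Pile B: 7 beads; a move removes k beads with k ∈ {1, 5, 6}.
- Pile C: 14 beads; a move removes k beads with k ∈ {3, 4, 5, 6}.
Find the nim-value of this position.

2

Build the Grundy sequence for pile A with g(k) = mex{g(k−s) : s ∈ {2, 3, 7}, s ≤ k}:
k:     0  1  2  3  4  5  6  7  8  9 10
g(k):  0  0  1  1  2  0  0  1  1  2  0
So g(10) = 0.
Build the Grundy sequence for pile B with g(k) = mex{g(k−s) : s ∈ {1, 5, 6}, s ≤ k}:
k:     0  1  2  3  4  5  6  7
g(k):  0  1  0  1  0  1  2  3
So g(7) = 3.
Grundy values for pile C (subtraction set {3, 4, 5, 6}):
k:     0  1  2  3  4  5  6  7  8  9 10 11 12 13 14
g(k):  0  0  0  1  1  1  2  2  2  0  0  0  1  1  1
So g(14) = 1.
The value of a disjunctive sum is the nim-sum of the parts.
Combined value = 0 XOR 3 XOR 1 = 2.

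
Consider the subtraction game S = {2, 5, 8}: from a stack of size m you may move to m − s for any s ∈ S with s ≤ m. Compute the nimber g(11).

Build the Grundy sequence with g(k) = mex{g(k−s) : s ∈ {2, 5, 8}, s ≤ k}:
k:     0  1  2  3  4  5  6  7  8  9 10 11
g(k):  0  0  1  1  0  2  1  0  2  1  0  0
So g(11) = 0.

0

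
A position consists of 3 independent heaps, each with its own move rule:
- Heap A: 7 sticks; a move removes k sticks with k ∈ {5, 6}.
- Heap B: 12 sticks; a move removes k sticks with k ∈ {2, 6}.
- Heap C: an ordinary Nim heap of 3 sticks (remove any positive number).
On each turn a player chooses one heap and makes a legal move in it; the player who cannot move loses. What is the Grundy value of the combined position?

2

Build the Grundy sequence for heap A with g(k) = mex{g(k−s) : s ∈ {5, 6}, s ≤ k}:
g(0) = mex{} = 0
g(1) = mex{} = 0
g(2) = mex{} = 0
g(3) = mex{} = 0
g(4) = mex{} = 0
g(5) = mex{0} = 1
g(6) = mex{0} = 1
g(7) = mex{0} = 1
So g(7) = 1.
Grundy values for heap B (subtraction set {2, 6}):
g(0) = mex{} = 0
g(1) = mex{} = 0
g(2) = mex{0} = 1
g(3) = mex{0} = 1
g(4) = mex{1} = 0
g(5) = mex{1} = 0
g(6) = mex{0} = 1
g(7) = mex{0} = 1
g(8) = mex{1} = 0
g(9) = mex{1} = 0
g(10) = mex{0} = 1
g(11) = mex{0} = 1
g(12) = mex{1} = 0
So g(12) = 0.
Heap C is a plain Nim heap of size 3, so its Grundy value is 3.
The value of a disjunctive sum is the nim-sum of the parts.
Combined value = 1 XOR 0 XOR 3 = 2.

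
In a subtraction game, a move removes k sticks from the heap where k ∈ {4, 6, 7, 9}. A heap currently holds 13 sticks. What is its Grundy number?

Build the Grundy sequence with g(k) = mex{g(k−s) : s ∈ {4, 6, 7, 9}, s ≤ k}:
k:     0  1  2  3  4  5  6  7  8  9 10 11 12 13
g(k):  0  0  0  0  1  1  1  1  2  2  2  2  3  0
So g(13) = 0.

0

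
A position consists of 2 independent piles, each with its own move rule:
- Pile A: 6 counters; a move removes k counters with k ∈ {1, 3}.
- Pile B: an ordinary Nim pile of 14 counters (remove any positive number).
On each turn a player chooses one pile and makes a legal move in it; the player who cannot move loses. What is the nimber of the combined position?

14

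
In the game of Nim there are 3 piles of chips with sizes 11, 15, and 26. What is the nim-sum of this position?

Nim-sum: 11 ^ 15 ^ 26 = 30.

30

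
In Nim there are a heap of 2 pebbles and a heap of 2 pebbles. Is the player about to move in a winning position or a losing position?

Losing position

Nim-sum: 2 ^ 2 = 0.
The nim-sum is 0, so this is a P-position: the player to move is in a losing position under optimal play.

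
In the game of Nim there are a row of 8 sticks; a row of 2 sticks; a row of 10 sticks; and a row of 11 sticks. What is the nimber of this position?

In binary:
  1000  (8)
  0010  (2)
  1010  (10)
  1011  (11)
  ----
  1011  (11)

11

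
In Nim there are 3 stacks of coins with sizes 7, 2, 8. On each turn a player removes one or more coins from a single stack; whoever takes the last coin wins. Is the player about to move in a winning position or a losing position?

Winning position

Compute the nim-sum pairwise:
7 XOR 2 = 5
5 XOR 8 = 13
The nim-sum is 13 ≠ 0, so this is an N-position: the player to move can win.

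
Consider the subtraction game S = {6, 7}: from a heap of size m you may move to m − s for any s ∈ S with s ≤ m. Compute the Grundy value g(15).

0

Grundy values for subtraction set {6, 7}:
k:     0  1  2  3  4  5  6  7  8  9 10 11 12 13 14 15
g(k):  0  0  0  0  0  0  1  1  1  1  1  1  2  0  0  0
So g(15) = 0.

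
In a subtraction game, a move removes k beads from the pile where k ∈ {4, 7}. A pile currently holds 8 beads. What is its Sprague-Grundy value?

2

Compute g(0), g(1), … for moves {4, 7}:
k:     0  1  2  3  4  5  6  7  8
g(k):  0  0  0  0  1  1  1  1  2
So g(8) = 2.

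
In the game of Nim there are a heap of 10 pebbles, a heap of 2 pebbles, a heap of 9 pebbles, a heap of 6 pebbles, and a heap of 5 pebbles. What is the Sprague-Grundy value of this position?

2

Nim-sum: 10 ⊕ 2 ⊕ 9 ⊕ 6 ⊕ 5 = 2.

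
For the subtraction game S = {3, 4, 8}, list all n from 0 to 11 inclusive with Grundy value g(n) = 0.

0, 1, 2, 7

Build the Grundy sequence with g(k) = mex{g(k−s) : s ∈ {3, 4, 8}, s ≤ k}:
k:     0  1  2  3  4  5  6  7  8  9 10 11
g(k):  0  0  0  1  1  1  2  0  2  3  1  3
The P-positions (g = 0) in 0..11 are 0, 1, 2, 7.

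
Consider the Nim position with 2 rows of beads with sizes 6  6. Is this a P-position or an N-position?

P-position

Nim-sum: 6 ⊕ 6 = 0.
The nim-sum is 0, so this is a P-position: the player to move is in a losing position under optimal play.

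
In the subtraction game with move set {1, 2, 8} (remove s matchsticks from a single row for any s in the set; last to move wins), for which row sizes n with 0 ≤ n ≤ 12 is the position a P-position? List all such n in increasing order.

0, 3, 6, 9, 12

Grundy values for subtraction set {1, 2, 8}:
g(0) = mex{} = 0
g(1) = mex{0} = 1
g(2) = mex{0,1} = 2
g(3) = mex{1,2} = 0
g(4) = mex{0,2} = 1
g(5) = mex{0,1} = 2
g(6) = mex{1,2} = 0
g(7) = mex{0,2} = 1
g(8) = mex{0,1} = 2
g(9) = mex{1,2} = 0
g(10) = mex{0,2} = 1
g(11) = mex{0,1} = 2
g(12) = mex{1,2} = 0
The P-positions (g = 0) in 0..12 are 0, 3, 6, 9, 12.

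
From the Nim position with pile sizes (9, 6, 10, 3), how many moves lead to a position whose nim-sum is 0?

Nim-sum: 9 XOR 6 XOR 10 XOR 3 = 6.
The overall nim-sum is X = 6. A pile of size p has a winning move iff p XOR X < p (reduce it to p XOR X).
  9: 9 XOR 6 = 15 ≥ 9 — no move.
  6: 6 XOR 6 = 0 < 6 — winning move (to 0).
  10: 10 XOR 6 = 12 ≥ 10 — no move.
  3: 3 XOR 6 = 5 ≥ 3 — no move.
That gives 1 winning move.

1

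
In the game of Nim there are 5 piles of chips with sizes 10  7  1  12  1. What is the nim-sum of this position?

1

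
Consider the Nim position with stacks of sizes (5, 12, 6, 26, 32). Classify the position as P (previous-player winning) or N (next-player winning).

N-position

Write each in binary and XOR column by column:
  000101  (5)
  001100  (12)
  000110  (6)
  011010  (26)
  100000  (32)
  ------
  110101  (53)
The nim-sum is 53 ≠ 0, so this is an N-position: the player to move can win.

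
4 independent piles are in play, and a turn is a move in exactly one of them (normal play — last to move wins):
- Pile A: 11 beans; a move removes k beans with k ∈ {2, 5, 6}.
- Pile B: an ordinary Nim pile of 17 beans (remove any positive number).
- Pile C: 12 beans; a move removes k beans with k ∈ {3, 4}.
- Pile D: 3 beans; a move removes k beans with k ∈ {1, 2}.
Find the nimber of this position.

16

Build the Grundy sequence for pile A with g(k) = mex{g(k−s) : s ∈ {2, 5, 6}, s ≤ k}:
k:     0  1  2  3  4  5  6  7  8  9 10 11
g(k):  0  0  1  1  0  2  1  3  0  2  1  0
So g(11) = 0.
Pile B is a plain Nim pile of size 17, so its Grundy value is 17.
Grundy values for pile C (subtraction set {3, 4}):
g(0) = mex{} = 0
g(1) = mex{} = 0
g(2) = mex{} = 0
g(3) = mex{0} = 1
g(4) = mex{0} = 1
g(5) = mex{0} = 1
g(6) = mex{0,1} = 2
g(7) = mex{1} = 0
g(8) = mex{1} = 0
g(9) = mex{1,2} = 0
g(10) = mex{0,2} = 1
g(11) = mex{0} = 1
g(12) = mex{0} = 1
So g(12) = 1.
Build the Grundy sequence for pile D with g(k) = mex{g(k−s) : s ∈ {1, 2}, s ≤ k}:
k:     0  1  2  3
g(k):  0  1  2  0
So g(3) = 0.
The value of a disjunctive sum is the nim-sum of the parts.
Combined value = 0 XOR 17 XOR 1 XOR 0 = 16.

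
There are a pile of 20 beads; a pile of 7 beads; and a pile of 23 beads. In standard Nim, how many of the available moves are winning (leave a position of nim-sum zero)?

3

Compute the nim-sum pairwise:
20 ⊕ 7 = 19
19 ⊕ 23 = 4
The overall nim-sum is X = 4. A pile of size p has a winning move iff p XOR X < p (reduce it to p XOR X).
  20: 20 XOR 4 = 16 < 20 — winning move (to 16).
  7: 7 XOR 4 = 3 < 7 — winning move (to 3).
  23: 23 XOR 4 = 19 < 23 — winning move (to 19).
That gives 3 winning moves.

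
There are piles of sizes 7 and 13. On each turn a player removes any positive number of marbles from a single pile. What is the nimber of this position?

10

In binary:
  0111  (7)
  1101  (13)
  ----
  1010  (10)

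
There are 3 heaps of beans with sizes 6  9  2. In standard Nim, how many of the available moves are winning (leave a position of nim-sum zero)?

1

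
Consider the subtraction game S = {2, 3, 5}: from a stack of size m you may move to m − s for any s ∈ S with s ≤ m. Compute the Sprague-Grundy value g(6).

Grundy values for subtraction set {2, 3, 5}:
g(0) = mex{} = 0
g(1) = mex{} = 0
g(2) = mex{0} = 1
g(3) = mex{0} = 1
g(4) = mex{0,1} = 2
g(5) = mex{0,1} = 2
g(6) = mex{0,1,2} = 3
So g(6) = 3.

3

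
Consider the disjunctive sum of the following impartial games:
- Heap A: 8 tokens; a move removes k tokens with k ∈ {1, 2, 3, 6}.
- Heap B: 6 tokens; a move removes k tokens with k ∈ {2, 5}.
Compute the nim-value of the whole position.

For heap A, compute g(0), g(1), … with moves {1, 2, 3, 6}:
g(0) = mex{} = 0
g(1) = mex{0} = 1
g(2) = mex{0,1} = 2
g(3) = mex{0,1,2} = 3
g(4) = mex{1,2,3} = 0
g(5) = mex{0,2,3} = 1
g(6) = mex{0,1,3} = 2
g(7) = mex{0,1,2} = 3
g(8) = mex{1,2,3} = 0
So g(8) = 0.
For heap B, compute g(0), g(1), … with moves {2, 5}:
g(0) = mex{} = 0
g(1) = mex{} = 0
g(2) = mex{0} = 1
g(3) = mex{0} = 1
g(4) = mex{1} = 0
g(5) = mex{0,1} = 2
g(6) = mex{0} = 1
So g(6) = 1.
The value of a disjunctive sum is the nim-sum of the parts.
Combined value = 0 ⊕ 1 = 1.

1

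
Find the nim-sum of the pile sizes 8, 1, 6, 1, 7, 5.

12

In binary:
  1000  (8)
  0001  (1)
  0110  (6)
  0001  (1)
  0111  (7)
  0101  (5)
  ----
  1100  (12)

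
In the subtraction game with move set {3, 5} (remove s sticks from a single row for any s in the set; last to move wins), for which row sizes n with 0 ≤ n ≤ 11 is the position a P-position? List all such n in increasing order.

0, 1, 2, 8, 9, 10

Compute g(0), g(1), … for moves {3, 5}:
g(0) = mex{} = 0
g(1) = mex{} = 0
g(2) = mex{} = 0
g(3) = mex{0} = 1
g(4) = mex{0} = 1
g(5) = mex{0} = 1
g(6) = mex{0,1} = 2
g(7) = mex{0,1} = 2
g(8) = mex{1} = 0
g(9) = mex{1,2} = 0
g(10) = mex{1,2} = 0
g(11) = mex{0,2} = 1
The P-positions (g = 0) in 0..11 are 0, 1, 2, 8, 9, 10.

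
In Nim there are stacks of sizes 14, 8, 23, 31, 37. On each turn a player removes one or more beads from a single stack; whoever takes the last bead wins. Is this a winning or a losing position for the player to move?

Write each in binary and XOR column by column:
  001110  (14)
  001000  (8)
  010111  (23)
  011111  (31)
  100101  (37)
  ------
  101011  (43)
The nim-sum is 43 ≠ 0, so this is an N-position: the player to move can win.

Winning position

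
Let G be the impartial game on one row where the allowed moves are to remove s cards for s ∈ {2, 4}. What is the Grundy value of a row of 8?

Compute g(0), g(1), … for moves {2, 4}:
g(0) = mex{} = 0
g(1) = mex{} = 0
g(2) = mex{0} = 1
g(3) = mex{0} = 1
g(4) = mex{0,1} = 2
g(5) = mex{0,1} = 2
g(6) = mex{1,2} = 0
g(7) = mex{1,2} = 0
g(8) = mex{0,2} = 1
So g(8) = 1.

1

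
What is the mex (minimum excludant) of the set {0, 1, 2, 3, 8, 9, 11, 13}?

The values 0, 1, 2, 3 are all present; 4 is the first non-negative integer missing from the set.

4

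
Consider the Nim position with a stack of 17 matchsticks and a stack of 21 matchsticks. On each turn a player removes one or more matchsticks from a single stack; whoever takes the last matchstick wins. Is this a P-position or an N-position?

N-position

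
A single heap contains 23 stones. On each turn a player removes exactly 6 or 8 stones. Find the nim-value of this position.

Grundy values for subtraction set {6, 8}:
k:     0  1  2  3  4  5  6  7  8  9 10 11 12 13 14 15 16 17 18 19 20 21 22 23
g(k):  0  0  0  0  0  0  1  1  1  1  1  1  2  2  0  0  0  0  0  0  1  1  1  1
So g(23) = 1.

1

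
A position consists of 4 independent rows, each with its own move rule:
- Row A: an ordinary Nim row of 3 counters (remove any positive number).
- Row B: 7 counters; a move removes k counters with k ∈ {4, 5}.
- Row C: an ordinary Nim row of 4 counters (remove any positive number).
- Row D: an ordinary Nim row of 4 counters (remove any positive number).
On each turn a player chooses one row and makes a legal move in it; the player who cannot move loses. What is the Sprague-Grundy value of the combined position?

2

Row A is a plain Nim row of size 3, so its Grundy value is 3.
For row B, compute g(0), g(1), … with moves {4, 5}:
k:     0  1  2  3  4  5  6  7
g(k):  0  0  0  0  1  1  1  1
So g(7) = 1.
Row C is a plain Nim row of size 4, so its Grundy value is 4.
Row D is a plain Nim row of size 4, so its Grundy value is 4.
The value of a disjunctive sum is the nim-sum of the parts.
Combined value = 3 ⊕ 1 ⊕ 4 ⊕ 4 = 2.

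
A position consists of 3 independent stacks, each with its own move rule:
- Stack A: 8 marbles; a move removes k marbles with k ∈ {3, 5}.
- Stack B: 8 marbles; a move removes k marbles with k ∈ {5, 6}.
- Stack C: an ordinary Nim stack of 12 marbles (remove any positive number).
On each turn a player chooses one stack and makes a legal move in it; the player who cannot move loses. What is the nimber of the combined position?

Grundy values for stack A (subtraction set {3, 5}):
g(0) = mex{} = 0
g(1) = mex{} = 0
g(2) = mex{} = 0
g(3) = mex{0} = 1
g(4) = mex{0} = 1
g(5) = mex{0} = 1
g(6) = mex{0,1} = 2
g(7) = mex{0,1} = 2
g(8) = mex{1} = 0
So g(8) = 0.
Grundy values for stack B (subtraction set {5, 6}):
g(0) = mex{} = 0
g(1) = mex{} = 0
g(2) = mex{} = 0
g(3) = mex{} = 0
g(4) = mex{} = 0
g(5) = mex{0} = 1
g(6) = mex{0} = 1
g(7) = mex{0} = 1
g(8) = mex{0} = 1
So g(8) = 1.
Stack C is a plain Nim stack of size 12, so its Grundy value is 12.
By the Sprague-Grundy theorem, the Grundy value of a sum of independent games is the XOR of the component values.
Combined value = 0 XOR 1 XOR 12 = 13.

13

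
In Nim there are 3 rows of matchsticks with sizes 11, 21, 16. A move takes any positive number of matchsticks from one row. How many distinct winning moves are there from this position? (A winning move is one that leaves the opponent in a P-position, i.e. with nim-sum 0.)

1

Compute the nim-sum pairwise:
11 ⊕ 21 = 30
30 ⊕ 16 = 14
The overall nim-sum is X = 14. A row of size p has a winning move iff p XOR X < p (reduce it to p XOR X).
  11: 11 XOR 14 = 5 < 11 — winning move (to 5).
  21: 21 XOR 14 = 27 ≥ 21 — no move.
  16: 16 XOR 14 = 30 ≥ 16 — no move.
That gives 1 winning move.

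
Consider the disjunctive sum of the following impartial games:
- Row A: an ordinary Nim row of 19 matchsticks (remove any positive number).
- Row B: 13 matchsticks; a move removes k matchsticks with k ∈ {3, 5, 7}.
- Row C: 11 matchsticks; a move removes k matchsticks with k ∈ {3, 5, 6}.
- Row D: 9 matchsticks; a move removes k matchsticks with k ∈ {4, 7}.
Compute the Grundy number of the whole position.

16

Row A is a plain Nim row of size 19, so its Grundy value is 19.
For row B, compute g(0), g(1), … with moves {3, 5, 7}:
k:     0  1  2  3  4  5  6  7  8  9 10 11 12 13
g(k):  0  0  0  1  1  1  2  2  2  3  0  0  0  1
So g(13) = 1.
Grundy values for row C (subtraction set {3, 5, 6}):
k:     0  1  2  3  4  5  6  7  8  9 10 11
g(k):  0  0  0  1  1  1  2  2  2  0  0  0
So g(11) = 0.
Grundy values for row D (subtraction set {4, 7}):
g(0) = mex{} = 0
g(1) = mex{} = 0
g(2) = mex{} = 0
g(3) = mex{} = 0
g(4) = mex{0} = 1
g(5) = mex{0} = 1
g(6) = mex{0} = 1
g(7) = mex{0} = 1
g(8) = mex{0,1} = 2
g(9) = mex{0,1} = 2
So g(9) = 2.
The value of a disjunctive sum is the nim-sum of the parts.
Combined value = 19 ⊕ 1 ⊕ 0 ⊕ 2 = 16.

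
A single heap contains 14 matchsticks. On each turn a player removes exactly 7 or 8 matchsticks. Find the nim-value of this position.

2

Compute g(0), g(1), … for moves {7, 8}:
k:     0  1  2  3  4  5  6  7  8  9 10 11 12 13 14
g(k):  0  0  0  0  0  0  0  1  1  1  1  1  1  1  2
So g(14) = 2.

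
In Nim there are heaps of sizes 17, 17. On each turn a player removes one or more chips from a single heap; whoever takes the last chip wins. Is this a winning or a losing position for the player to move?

Losing position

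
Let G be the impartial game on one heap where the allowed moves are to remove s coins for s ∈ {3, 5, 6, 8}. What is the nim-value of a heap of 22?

0

Grundy values for subtraction set {3, 5, 6, 8}:
k:     0  1  2  3  4  5  6  7  8  9 10 11 12 13 14 15 16 17 18 19 20 21 22
g(k):  0  0  0  1  1  1  2  2  2  3  3  0  0  0  1  1  1  2  2  2  3  3  0
So g(22) = 0.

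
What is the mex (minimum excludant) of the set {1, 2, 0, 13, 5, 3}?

The values 0, 1, 2, 3 are all present; 4 is the first non-negative integer missing from the set.

4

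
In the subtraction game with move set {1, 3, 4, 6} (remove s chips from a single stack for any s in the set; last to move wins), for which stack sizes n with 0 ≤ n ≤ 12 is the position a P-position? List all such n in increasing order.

Grundy values for subtraction set {1, 3, 4, 6}:
k:     0  1  2  3  4  5  6  7  8  9 10 11 12
g(k):  0  1  0  1  2  3  2  0  1  0  1  2  3
The P-positions (g = 0) in 0..12 are 0, 2, 7, 9.

0, 2, 7, 9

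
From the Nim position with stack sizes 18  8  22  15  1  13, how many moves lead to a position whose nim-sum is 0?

3

Compute the nim-sum pairwise:
18 ⊕ 8 = 26
26 ⊕ 22 = 12
12 ⊕ 15 = 3
3 ⊕ 1 = 2
2 ⊕ 13 = 15
The overall nim-sum is X = 15. A stack of size p has a winning move iff p XOR X < p (reduce it to p XOR X).
  18: 18 XOR 15 = 29 ≥ 18 — no move.
  8: 8 XOR 15 = 7 < 8 — winning move (to 7).
  22: 22 XOR 15 = 25 ≥ 22 — no move.
  15: 15 XOR 15 = 0 < 15 — winning move (to 0).
  1: 1 XOR 15 = 14 ≥ 1 — no move.
  13: 13 XOR 15 = 2 < 13 — winning move (to 2).
That gives 3 winning moves.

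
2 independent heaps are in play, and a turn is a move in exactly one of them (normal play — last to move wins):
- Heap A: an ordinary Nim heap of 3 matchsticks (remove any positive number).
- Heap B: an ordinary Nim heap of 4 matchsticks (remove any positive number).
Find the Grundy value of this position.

Heap A is a plain Nim heap of size 3, so its Grundy value is 3.
Heap B is a plain Nim heap of size 4, so its Grundy value is 4.
The value of a disjunctive sum is the nim-sum of the parts.
Combined value = 3 ⊕ 4 = 7.

7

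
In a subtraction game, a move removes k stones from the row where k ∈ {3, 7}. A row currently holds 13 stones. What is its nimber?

Compute g(0), g(1), … for moves {3, 7}:
g(0) = mex{} = 0
g(1) = mex{} = 0
g(2) = mex{} = 0
g(3) = mex{0} = 1
g(4) = mex{0} = 1
g(5) = mex{0} = 1
g(6) = mex{1} = 0
g(7) = mex{0,1} = 2
g(8) = mex{0,1} = 2
g(9) = mex{0} = 1
g(10) = mex{1,2} = 0
g(11) = mex{1,2} = 0
g(12) = mex{1} = 0
g(13) = mex{0} = 1
So g(13) = 1.

1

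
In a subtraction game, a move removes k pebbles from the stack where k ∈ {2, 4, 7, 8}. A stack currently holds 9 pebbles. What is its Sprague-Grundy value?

4

Build the Grundy sequence with g(k) = mex{g(k−s) : s ∈ {2, 4, 7, 8}, s ≤ k}:
g(0) = mex{} = 0
g(1) = mex{} = 0
g(2) = mex{0} = 1
g(3) = mex{0} = 1
g(4) = mex{0,1} = 2
g(5) = mex{0,1} = 2
g(6) = mex{1,2} = 0
g(7) = mex{0,1,2} = 3
g(8) = mex{0,2} = 1
g(9) = mex{0,1,2,3} = 4
So g(9) = 4.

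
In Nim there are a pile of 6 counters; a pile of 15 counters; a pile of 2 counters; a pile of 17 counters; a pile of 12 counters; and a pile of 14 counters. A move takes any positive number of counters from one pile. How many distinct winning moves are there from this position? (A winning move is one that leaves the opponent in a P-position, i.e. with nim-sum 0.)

1

In binary:
  00110  (6)
  01111  (15)
  00010  (2)
  10001  (17)
  01100  (12)
  01110  (14)
  -----
  11000  (24)
The overall nim-sum is X = 24. A pile of size p has a winning move iff p XOR X < p (reduce it to p XOR X).
  6: 6 XOR 24 = 30 ≥ 6 — no move.
  15: 15 XOR 24 = 23 ≥ 15 — no move.
  2: 2 XOR 24 = 26 ≥ 2 — no move.
  17: 17 XOR 24 = 9 < 17 — winning move (to 9).
  12: 12 XOR 24 = 20 ≥ 12 — no move.
  14: 14 XOR 24 = 22 ≥ 14 — no move.
That gives 1 winning move.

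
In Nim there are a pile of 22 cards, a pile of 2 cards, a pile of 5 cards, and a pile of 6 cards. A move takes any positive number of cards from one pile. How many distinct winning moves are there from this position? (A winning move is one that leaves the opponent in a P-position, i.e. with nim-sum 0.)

Compute the nim-sum pairwise:
22 ⊕ 2 = 20
20 ⊕ 5 = 17
17 ⊕ 6 = 23
The overall nim-sum is X = 23. A pile of size p has a winning move iff p XOR X < p (reduce it to p XOR X).
  22: 22 XOR 23 = 1 < 22 — winning move (to 1).
  2: 2 XOR 23 = 21 ≥ 2 — no move.
  5: 5 XOR 23 = 18 ≥ 5 — no move.
  6: 6 XOR 23 = 17 ≥ 6 — no move.
That gives 1 winning move.

1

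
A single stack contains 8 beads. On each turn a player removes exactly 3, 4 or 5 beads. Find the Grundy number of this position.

Compute g(0), g(1), … for moves {3, 4, 5}:
k:     0  1  2  3  4  5  6  7  8
g(k):  0  0  0  1  1  1  2  2  0
So g(8) = 0.

0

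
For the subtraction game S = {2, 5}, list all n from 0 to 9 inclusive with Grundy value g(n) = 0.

0, 1, 4, 7, 8

Build the Grundy sequence with g(k) = mex{g(k−s) : s ∈ {2, 5}, s ≤ k}:
g(0) = mex{} = 0
g(1) = mex{} = 0
g(2) = mex{0} = 1
g(3) = mex{0} = 1
g(4) = mex{1} = 0
g(5) = mex{0,1} = 2
g(6) = mex{0} = 1
g(7) = mex{1,2} = 0
g(8) = mex{1} = 0
g(9) = mex{0} = 1
The P-positions (g = 0) in 0..9 are 0, 1, 4, 7, 8.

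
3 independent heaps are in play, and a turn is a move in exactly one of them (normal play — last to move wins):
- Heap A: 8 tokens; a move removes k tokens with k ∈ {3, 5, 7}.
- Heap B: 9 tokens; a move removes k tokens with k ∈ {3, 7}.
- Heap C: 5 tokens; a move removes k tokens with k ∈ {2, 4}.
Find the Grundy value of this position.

Grundy values for heap A (subtraction set {3, 5, 7}):
k:     0  1  2  3  4  5  6  7  8
g(k):  0  0  0  1  1  1  2  2  2
So g(8) = 2.
Build the Grundy sequence for heap B with g(k) = mex{g(k−s) : s ∈ {3, 7}, s ≤ k}:
k:     0  1  2  3  4  5  6  7  8  9
g(k):  0  0  0  1  1  1  0  2  2  1
So g(9) = 1.
Build the Grundy sequence for heap C with g(k) = mex{g(k−s) : s ∈ {2, 4}, s ≤ k}:
k:     0  1  2  3  4  5
g(k):  0  0  1  1  2  2
So g(5) = 2.
The value of a disjunctive sum is the nim-sum of the parts.
Combined value = 2 ⊕ 1 ⊕ 2 = 1.

1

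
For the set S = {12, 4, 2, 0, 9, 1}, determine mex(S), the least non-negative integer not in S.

3

The values 0, 1, 2 are all present; 3 is the first non-negative integer missing from the set.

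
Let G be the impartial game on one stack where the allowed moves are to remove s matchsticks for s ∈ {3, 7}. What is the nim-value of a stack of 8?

2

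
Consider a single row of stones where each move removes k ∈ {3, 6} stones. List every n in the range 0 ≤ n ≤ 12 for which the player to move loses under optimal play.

0, 1, 2, 9, 10, 11

Compute g(0), g(1), … for moves {3, 6}:
k:     0  1  2  3  4  5  6  7  8  9 10 11 12
g(k):  0  0  0  1  1  1  2  2  2  0  0  0  1
The P-positions (g = 0) in 0..12 are 0, 1, 2, 9, 10, 11.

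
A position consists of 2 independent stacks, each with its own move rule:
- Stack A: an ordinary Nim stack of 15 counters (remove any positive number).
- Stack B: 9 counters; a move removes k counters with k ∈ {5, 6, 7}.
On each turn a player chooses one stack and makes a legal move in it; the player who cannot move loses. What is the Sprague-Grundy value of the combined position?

Stack A is a plain Nim stack of size 15, so its Grundy value is 15.
Grundy values for stack B (subtraction set {5, 6, 7}):
k:     0  1  2  3  4  5  6  7  8  9
g(k):  0  0  0  0  0  1  1  1  1  1
So g(9) = 1.
The value of a disjunctive sum is the nim-sum of the parts.
Combined value = 15 ⊕ 1 = 14.

14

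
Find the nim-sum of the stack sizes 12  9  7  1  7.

In binary:
  1100  (12)
  1001  (9)
  0111  (7)
  0001  (1)
  0111  (7)
  ----
  0100  (4)

4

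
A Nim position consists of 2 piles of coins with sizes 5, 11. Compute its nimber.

Write each in binary and XOR column by column:
  0101  (5)
  1011  (11)
  ----
  1110  (14)

14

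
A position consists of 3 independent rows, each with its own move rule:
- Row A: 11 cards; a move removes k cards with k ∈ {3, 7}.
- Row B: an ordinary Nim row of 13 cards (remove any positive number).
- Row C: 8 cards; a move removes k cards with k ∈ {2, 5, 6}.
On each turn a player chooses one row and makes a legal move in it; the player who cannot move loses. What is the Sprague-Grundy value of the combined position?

13

Build the Grundy sequence for row A with g(k) = mex{g(k−s) : s ∈ {3, 7}, s ≤ k}:
k:     0  1  2  3  4  5  6  7  8  9 10 11
g(k):  0  0  0  1  1  1  0  2  2  1  0  0
So g(11) = 0.
Row B is a plain Nim row of size 13, so its Grundy value is 13.
For row C, compute g(0), g(1), … with moves {2, 5, 6}:
k:     0  1  2  3  4  5  6  7  8
g(k):  0  0  1  1  0  2  1  3  0
So g(8) = 0.
By the Sprague-Grundy theorem, the Grundy value of a sum of independent games is the XOR of the component values.
Combined value = 0 ⊕ 13 ⊕ 0 = 13.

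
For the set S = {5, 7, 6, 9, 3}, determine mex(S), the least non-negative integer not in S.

0

0 is not in the set, so the mex is 0.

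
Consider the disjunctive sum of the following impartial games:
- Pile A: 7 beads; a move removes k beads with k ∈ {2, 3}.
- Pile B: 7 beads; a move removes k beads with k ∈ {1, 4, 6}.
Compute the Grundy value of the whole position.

Build the Grundy sequence for pile A with g(k) = mex{g(k−s) : s ∈ {2, 3}, s ≤ k}:
k:     0  1  2  3  4  5  6  7
g(k):  0  0  1  1  2  0  0  1
So g(7) = 1.
Build the Grundy sequence for pile B with g(k) = mex{g(k−s) : s ∈ {1, 4, 6}, s ≤ k}:
g(0) = mex{} = 0
g(1) = mex{0} = 1
g(2) = mex{1} = 0
g(3) = mex{0} = 1
g(4) = mex{0,1} = 2
g(5) = mex{1,2} = 0
g(6) = mex{0} = 1
g(7) = mex{1} = 0
So g(7) = 0.
By the Sprague-Grundy theorem, the Grundy value of a sum of independent games is the XOR of the component values.
Combined value = 1 ⊕ 0 = 1.

1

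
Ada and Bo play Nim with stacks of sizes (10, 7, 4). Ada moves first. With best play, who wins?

Nim-sum: 10 ^ 7 ^ 4 = 9.
The nim-sum is 9 ≠ 0, so this is an N-position: the player to move can win; Ada has a winning move.

Ada wins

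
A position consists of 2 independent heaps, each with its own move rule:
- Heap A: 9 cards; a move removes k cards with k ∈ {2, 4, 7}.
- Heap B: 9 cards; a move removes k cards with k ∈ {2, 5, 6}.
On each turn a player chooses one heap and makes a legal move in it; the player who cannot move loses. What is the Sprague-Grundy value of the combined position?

For heap A, compute g(0), g(1), … with moves {2, 4, 7}:
g(0) = mex{} = 0
g(1) = mex{} = 0
g(2) = mex{0} = 1
g(3) = mex{0} = 1
g(4) = mex{0,1} = 2
g(5) = mex{0,1} = 2
g(6) = mex{1,2} = 0
g(7) = mex{0,1,2} = 3
g(8) = mex{0,2} = 1
g(9) = mex{1,2,3} = 0
So g(9) = 0.
Build the Grundy sequence for heap B with g(k) = mex{g(k−s) : s ∈ {2, 5, 6}, s ≤ k}:
k:     0  1  2  3  4  5  6  7  8  9
g(k):  0  0  1  1  0  2  1  3  0  2
So g(9) = 2.
The value of a disjunctive sum is the nim-sum of the parts.
Combined value = 0 XOR 2 = 2.

2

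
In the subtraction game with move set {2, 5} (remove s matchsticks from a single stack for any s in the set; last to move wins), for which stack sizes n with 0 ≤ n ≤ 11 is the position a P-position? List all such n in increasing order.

0, 1, 4, 7, 8, 11

Grundy values for subtraction set {2, 5}:
k:     0  1  2  3  4  5  6  7  8  9 10 11
g(k):  0  0  1  1  0  2  1  0  0  1  1  0
The P-positions (g = 0) in 0..11 are 0, 1, 4, 7, 8, 11.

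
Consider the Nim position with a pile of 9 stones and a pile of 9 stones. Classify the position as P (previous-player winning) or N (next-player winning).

P-position

Write each in binary and XOR column by column:
  1001  (9)
  1001  (9)
  ----
  0000  (0)
The nim-sum is 0, so this is a P-position: the player to move is in a losing position under optimal play.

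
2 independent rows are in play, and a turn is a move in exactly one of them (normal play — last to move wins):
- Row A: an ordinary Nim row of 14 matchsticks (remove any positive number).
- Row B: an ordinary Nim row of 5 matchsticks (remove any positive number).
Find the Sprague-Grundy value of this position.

Row A is a plain Nim row of size 14, so its Grundy value is 14.
Row B is a plain Nim row of size 5, so its Grundy value is 5.
The value of a disjunctive sum is the nim-sum of the parts.
Combined value = 14 ⊕ 5 = 11.

11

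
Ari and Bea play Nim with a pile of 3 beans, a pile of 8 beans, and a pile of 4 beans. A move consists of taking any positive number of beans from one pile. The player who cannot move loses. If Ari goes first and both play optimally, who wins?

Bitwise XOR of the heap sizes:
  0011  (3)
  1000  (8)
  0100  (4)
  ----
  1111  (15)
The nim-sum is 15 ≠ 0, so this is an N-position: the player to move can win; Ari has a winning move.

Ari wins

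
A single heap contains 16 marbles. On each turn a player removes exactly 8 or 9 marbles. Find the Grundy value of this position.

2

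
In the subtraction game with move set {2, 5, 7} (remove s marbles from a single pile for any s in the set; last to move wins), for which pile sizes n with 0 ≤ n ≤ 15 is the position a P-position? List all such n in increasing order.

0, 1, 4, 10, 13, 14

Build the Grundy sequence with g(k) = mex{g(k−s) : s ∈ {2, 5, 7}, s ≤ k}:
k:     0  1  2  3  4  5  6  7  8  9 10 11 12 13 14 15
g(k):  0  0  1  1  0  2  1  3  2  2  0  3  1  0  0  1
The P-positions (g = 0) in 0..15 are 0, 1, 4, 10, 13, 14.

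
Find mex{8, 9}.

0

0 is not in the set, so the mex is 0.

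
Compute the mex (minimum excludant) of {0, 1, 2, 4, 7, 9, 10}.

3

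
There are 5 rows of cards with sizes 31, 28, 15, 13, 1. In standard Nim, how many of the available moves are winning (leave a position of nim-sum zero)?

0

Bitwise XOR of the heap sizes:
  11111  (31)
  11100  (28)
  01111  (15)
  01101  (13)
  00001  (1)
  -----
  00000  (0)
The nim-sum is already 0, so every move leaves a nonzero nim-sum — there are no winning moves.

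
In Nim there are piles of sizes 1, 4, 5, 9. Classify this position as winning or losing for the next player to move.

Compute the nim-sum pairwise:
1 ^ 4 = 5
5 ^ 5 = 0
0 ^ 9 = 9
The nim-sum is 9 ≠ 0, so this is an N-position: the player to move can win.

Winning position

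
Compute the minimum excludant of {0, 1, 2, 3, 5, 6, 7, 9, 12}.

4

The values 0, 1, 2, 3 are all present; 4 is the first non-negative integer missing from the set.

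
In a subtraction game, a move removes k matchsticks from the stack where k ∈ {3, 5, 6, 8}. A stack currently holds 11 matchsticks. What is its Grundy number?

0

Build the Grundy sequence with g(k) = mex{g(k−s) : s ∈ {3, 5, 6, 8}, s ≤ k}:
g(0) = mex{} = 0
g(1) = mex{} = 0
g(2) = mex{} = 0
g(3) = mex{0} = 1
g(4) = mex{0} = 1
g(5) = mex{0} = 1
g(6) = mex{0,1} = 2
g(7) = mex{0,1} = 2
g(8) = mex{0,1} = 2
g(9) = mex{0,1,2} = 3
g(10) = mex{0,1,2} = 3
g(11) = mex{1,2} = 0
So g(11) = 0.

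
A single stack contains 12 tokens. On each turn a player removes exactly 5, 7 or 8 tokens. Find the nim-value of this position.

2

Compute g(0), g(1), … for moves {5, 7, 8}:
g(0) = mex{} = 0
g(1) = mex{} = 0
g(2) = mex{} = 0
g(3) = mex{} = 0
g(4) = mex{} = 0
g(5) = mex{0} = 1
g(6) = mex{0} = 1
g(7) = mex{0} = 1
g(8) = mex{0} = 1
g(9) = mex{0} = 1
g(10) = mex{0,1} = 2
g(11) = mex{0,1} = 2
g(12) = mex{0,1} = 2
So g(12) = 2.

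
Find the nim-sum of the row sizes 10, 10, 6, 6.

Write each in binary and XOR column by column:
  1010  (10)
  1010  (10)
  0110  (6)
  0110  (6)
  ----
  0000  (0)

0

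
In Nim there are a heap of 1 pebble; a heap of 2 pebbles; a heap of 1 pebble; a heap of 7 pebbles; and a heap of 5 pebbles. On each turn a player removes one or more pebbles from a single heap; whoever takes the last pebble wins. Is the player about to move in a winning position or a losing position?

Nim-sum: 1 XOR 2 XOR 1 XOR 7 XOR 5 = 0.
The nim-sum is 0, so this is a P-position: the player to move is in a losing position under optimal play.

Losing position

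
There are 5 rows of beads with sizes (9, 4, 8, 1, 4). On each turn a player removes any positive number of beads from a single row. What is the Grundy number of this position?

0

Compute the nim-sum pairwise:
9 ^ 4 = 13
13 ^ 8 = 5
5 ^ 1 = 4
4 ^ 4 = 0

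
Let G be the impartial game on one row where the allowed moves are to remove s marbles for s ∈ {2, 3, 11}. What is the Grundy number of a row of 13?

2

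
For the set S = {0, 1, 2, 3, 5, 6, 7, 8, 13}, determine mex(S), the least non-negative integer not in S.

The values 0, 1, 2, 3 are all present; 4 is the first non-negative integer missing from the set.

4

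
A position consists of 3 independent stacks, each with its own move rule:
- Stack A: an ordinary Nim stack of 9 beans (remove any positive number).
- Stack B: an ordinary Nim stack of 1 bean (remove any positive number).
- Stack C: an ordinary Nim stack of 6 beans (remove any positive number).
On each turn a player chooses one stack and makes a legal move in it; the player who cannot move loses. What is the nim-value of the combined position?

14

Stack A is a plain Nim stack of size 9, so its Grundy value is 9.
Stack B is a plain Nim stack of size 1, so its Grundy value is 1.
Stack C is a plain Nim stack of size 6, so its Grundy value is 6.
The value of a disjunctive sum is the nim-sum of the parts.
Combined value = 9 XOR 1 XOR 6 = 14.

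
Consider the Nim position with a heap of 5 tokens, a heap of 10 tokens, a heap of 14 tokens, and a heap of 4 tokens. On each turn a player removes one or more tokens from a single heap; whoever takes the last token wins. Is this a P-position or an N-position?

In binary:
  0101  (5)
  1010  (10)
  1110  (14)
  0100  (4)
  ----
  0101  (5)
The nim-sum is 5 ≠ 0, so this is an N-position: the player to move can win.

N-position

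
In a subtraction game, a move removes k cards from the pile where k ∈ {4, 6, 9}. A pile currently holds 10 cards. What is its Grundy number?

2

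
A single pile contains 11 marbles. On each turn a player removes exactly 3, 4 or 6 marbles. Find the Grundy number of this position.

0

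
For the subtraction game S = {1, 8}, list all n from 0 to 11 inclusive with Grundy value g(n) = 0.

0, 2, 4, 6, 9, 11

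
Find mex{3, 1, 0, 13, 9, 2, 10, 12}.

4

The values 0, 1, 2, 3 are all present; 4 is the first non-negative integer missing from the set.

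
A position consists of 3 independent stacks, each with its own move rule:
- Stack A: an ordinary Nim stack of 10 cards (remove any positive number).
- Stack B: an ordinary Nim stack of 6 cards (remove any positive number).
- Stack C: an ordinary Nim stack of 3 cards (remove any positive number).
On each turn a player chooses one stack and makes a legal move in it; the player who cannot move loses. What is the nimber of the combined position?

Stack A is a plain Nim stack of size 10, so its Grundy value is 10.
Stack B is a plain Nim stack of size 6, so its Grundy value is 6.
Stack C is a plain Nim stack of size 3, so its Grundy value is 3.
The value of a disjunctive sum is the nim-sum of the parts.
Combined value = 10 ⊕ 6 ⊕ 3 = 15.

15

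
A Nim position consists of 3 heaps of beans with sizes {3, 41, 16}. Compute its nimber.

Nim-sum: 3 XOR 41 XOR 16 = 58.

58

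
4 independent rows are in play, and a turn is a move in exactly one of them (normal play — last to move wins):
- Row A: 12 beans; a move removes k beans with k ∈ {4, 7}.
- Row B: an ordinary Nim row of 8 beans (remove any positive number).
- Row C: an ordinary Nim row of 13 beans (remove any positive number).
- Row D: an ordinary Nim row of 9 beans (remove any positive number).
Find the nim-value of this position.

Build the Grundy sequence for row A with g(k) = mex{g(k−s) : s ∈ {4, 7}, s ≤ k}:
g(0) = mex{} = 0
g(1) = mex{} = 0
g(2) = mex{} = 0
g(3) = mex{} = 0
g(4) = mex{0} = 1
g(5) = mex{0} = 1
g(6) = mex{0} = 1
g(7) = mex{0} = 1
g(8) = mex{0,1} = 2
g(9) = mex{0,1} = 2
g(10) = mex{0,1} = 2
g(11) = mex{1} = 0
g(12) = mex{1,2} = 0
So g(12) = 0.
Row B is a plain Nim row of size 8, so its Grundy value is 8.
Row C is a plain Nim row of size 13, so its Grundy value is 13.
Row D is a plain Nim row of size 9, so its Grundy value is 9.
By the Sprague-Grundy theorem, the Grundy value of a sum of independent games is the XOR of the component values.
Combined value = 0 ⊕ 8 ⊕ 13 ⊕ 9 = 12.

12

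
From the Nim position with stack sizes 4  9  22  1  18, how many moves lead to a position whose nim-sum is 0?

1

In binary:
  00100  (4)
  01001  (9)
  10110  (22)
  00001  (1)
  10010  (18)
  -----
  01000  (8)
The overall nim-sum is X = 8. A stack of size p has a winning move iff p XOR X < p (reduce it to p XOR X).
  4: 4 XOR 8 = 12 ≥ 4 — no move.
  9: 9 XOR 8 = 1 < 9 — winning move (to 1).
  22: 22 XOR 8 = 30 ≥ 22 — no move.
  1: 1 XOR 8 = 9 ≥ 1 — no move.
  18: 18 XOR 8 = 26 ≥ 18 — no move.
That gives 1 winning move.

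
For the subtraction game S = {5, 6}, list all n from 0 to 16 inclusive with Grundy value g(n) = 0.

0, 1, 2, 3, 4, 11, 12, 13, 14, 15

Compute g(0), g(1), … for moves {5, 6}:
k:     0  1  2  3  4  5  6  7  8  9 10 11 12 13 14 15 16
g(k):  0  0  0  0  0  1  1  1  1  1  2  0  0  0  0  0  1
The P-positions (g = 0) in 0..16 are 0, 1, 2, 3, 4, 11, 12, 13, 14, 15.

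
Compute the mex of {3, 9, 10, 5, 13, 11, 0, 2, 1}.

The values 0, 1, 2, 3 are all present; 4 is the first non-negative integer missing from the set.

4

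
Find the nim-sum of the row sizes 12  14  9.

11

In binary:
  1100  (12)
  1110  (14)
  1001  (9)
  ----
  1011  (11)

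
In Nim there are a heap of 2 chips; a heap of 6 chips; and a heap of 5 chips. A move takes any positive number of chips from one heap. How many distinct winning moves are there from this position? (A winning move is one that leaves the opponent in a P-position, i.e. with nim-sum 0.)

1

Nim-sum: 2 XOR 6 XOR 5 = 1.
The overall nim-sum is X = 1. A heap of size p has a winning move iff p XOR X < p (reduce it to p XOR X).
  2: 2 XOR 1 = 3 ≥ 2 — no move.
  6: 6 XOR 1 = 7 ≥ 6 — no move.
  5: 5 XOR 1 = 4 < 5 — winning move (to 4).
That gives 1 winning move.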